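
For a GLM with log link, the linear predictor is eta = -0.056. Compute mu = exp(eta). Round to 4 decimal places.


The inverse log link gives:
mu = exp(-0.056) = 0.9455.

0.9455


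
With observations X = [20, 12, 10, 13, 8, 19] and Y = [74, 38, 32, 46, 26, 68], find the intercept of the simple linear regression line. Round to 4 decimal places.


Compute b1 = 4.0284 from the OLS formula.
With xbar = 13.6667 and ybar = 47.3333, the intercept is:
b0 = 47.3333 - 4.0284 * 13.6667 = -7.7216.

-7.7216


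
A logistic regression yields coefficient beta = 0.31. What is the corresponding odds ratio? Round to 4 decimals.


Odds ratio = exp(beta) = exp(0.31).
= 1.3634.

1.3634


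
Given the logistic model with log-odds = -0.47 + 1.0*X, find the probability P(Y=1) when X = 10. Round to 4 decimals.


Compute z = -0.47 + (1.0)(10) = 9.5300.
exp(-z) = 0.0001.
P = 1/(1 + 0.0001) = 0.9999.

0.9999


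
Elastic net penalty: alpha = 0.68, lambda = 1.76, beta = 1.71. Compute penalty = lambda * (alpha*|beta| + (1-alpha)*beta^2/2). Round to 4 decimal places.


alpha * |beta| = 0.68 * 1.71 = 1.1628.
(1-alpha) * beta^2/2 = 0.32 * 2.9241/2 = 0.4679.
Total = 1.76 * (1.1628 + 0.4679) = 2.8700.

2.8700


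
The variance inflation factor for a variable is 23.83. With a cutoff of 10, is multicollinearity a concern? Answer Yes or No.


Check: VIF = 23.83 vs threshold = 10.
Since 23.83 >= 10, the answer is Yes.

Yes


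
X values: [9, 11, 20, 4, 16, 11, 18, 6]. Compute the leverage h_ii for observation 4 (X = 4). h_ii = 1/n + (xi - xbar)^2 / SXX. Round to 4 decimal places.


Mean of X: xbar = 11.8750.
SXX = 226.8750.
For X = 4: h = 1/8 + (4 - 11.8750)^2/226.8750 = 0.3983.

0.3983


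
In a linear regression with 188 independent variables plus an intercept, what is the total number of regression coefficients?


Each predictor gets one coefficient, plus one intercept.
Total parameters = 188 + 1 = 189.

189


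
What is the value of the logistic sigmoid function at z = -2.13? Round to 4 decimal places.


Compute exp(2.1300) = 8.4149.
Sigmoid = 1 / (1 + 8.4149) = 1 / 9.4149 = 0.1062.

0.1062


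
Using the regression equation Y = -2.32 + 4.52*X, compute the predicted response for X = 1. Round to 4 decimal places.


Predicted value:
Y = -2.32 + (4.52)(1) = -2.32 + 4.5200 = 2.2000.

2.2000


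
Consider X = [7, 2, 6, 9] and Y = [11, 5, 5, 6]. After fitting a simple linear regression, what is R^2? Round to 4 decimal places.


After computing the OLS fit (b0=4.6731, b1=0.3462):
SSres = 21.6346, SStot = 24.7500.
R^2 = 1 - 21.6346/24.7500 = 0.1259.

0.1259


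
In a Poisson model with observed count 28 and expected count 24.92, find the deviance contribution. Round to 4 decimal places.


y/mu = 28/24.92 = 1.123596 (approx.), and ln(28/24.92) = 0.116534.
y * ln(y/mu) = 28 * 0.116534 = 3.262952.
y - mu = 3.08.
D = 2 * (3.262952 - 3.08) = 0.365904, which rounds to 0.3659.

0.3659


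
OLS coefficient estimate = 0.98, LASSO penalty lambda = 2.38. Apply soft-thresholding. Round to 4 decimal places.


Check: |0.98| = 0.98 vs lambda = 2.38.
Since |beta| <= lambda, the coefficient is set to 0.
Soft-thresholded coefficient = 0.0000.

0.0000


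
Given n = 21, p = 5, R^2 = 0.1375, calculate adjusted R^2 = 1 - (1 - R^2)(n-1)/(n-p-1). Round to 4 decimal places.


Plug in: Adj R^2 = 1 - (1 - 0.1375) * 20/15.
= 1 - 0.8625 * 20/15
= 1 - 17.2500 / 15
= 1 - 1.1500 = -0.1500.

-0.1500


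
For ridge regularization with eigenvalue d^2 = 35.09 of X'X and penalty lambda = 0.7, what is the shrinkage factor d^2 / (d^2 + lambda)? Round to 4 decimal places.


Denominator = d^2 + lambda = 35.09 + 0.7 = 35.7900.
Shrinkage = 35.09 / 35.7900 = 0.9804.

0.9804


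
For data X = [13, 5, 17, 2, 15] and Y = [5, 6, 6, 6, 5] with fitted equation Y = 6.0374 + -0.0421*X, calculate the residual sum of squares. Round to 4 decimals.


For each point, residual = actual - predicted.
Residuals: [-0.4901, 0.1731, 0.6783, 0.0468, -0.4059].
Sum of squared residuals = 0.8972.

0.8972


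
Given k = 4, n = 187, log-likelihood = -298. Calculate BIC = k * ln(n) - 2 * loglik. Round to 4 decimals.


k * ln(n) = 4 * ln(187) = 4 * 5.231109 = 20.924436.
-2 * loglik = -2 * (-298) = 596.
BIC = 20.924436 + 596 = 616.924436, which rounds to 616.9244.

616.9244


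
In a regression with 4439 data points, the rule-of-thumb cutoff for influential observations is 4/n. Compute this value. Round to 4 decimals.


Cook's distance cutoff = 4/n = 4/4439.
= 0.0009.

0.0009


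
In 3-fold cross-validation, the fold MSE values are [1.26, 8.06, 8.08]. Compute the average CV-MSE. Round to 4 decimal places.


Total MSE across folds = 17.4000.
CV-MSE = 17.4000/3 = 5.8000.

5.8000


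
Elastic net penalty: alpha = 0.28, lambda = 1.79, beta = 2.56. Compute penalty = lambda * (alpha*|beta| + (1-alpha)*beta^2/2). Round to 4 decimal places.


L1 component = 0.28 * |2.56| = 0.7168.
L2 component = 0.72 * 2.56^2 / 2 = 2.3593.
Penalty = 1.79 * (0.7168 + 2.3593) = 1.79 * 3.0761 = 5.5062.

5.5062


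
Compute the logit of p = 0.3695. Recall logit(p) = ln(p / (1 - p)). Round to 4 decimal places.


The odds are p/(1-p) = 0.3695 / 0.6305 = 0.5860.
logit(p) = ln(0.5860) = -0.5344.

-0.5344


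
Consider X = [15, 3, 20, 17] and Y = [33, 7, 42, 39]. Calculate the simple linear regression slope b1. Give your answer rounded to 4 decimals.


The sample means are xbar = 13.7500 and ybar = 30.2500.
Compute S_xx = 166.7500 and S_xy = 355.2500.
Slope b1 = S_xy / S_xx = 355.2500 / 166.7500 = 2.1304.

2.1304


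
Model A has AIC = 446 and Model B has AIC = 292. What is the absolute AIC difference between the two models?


|AIC_A - AIC_B| = |446 - 292| = 154.
Model B is preferred (lower AIC).

154


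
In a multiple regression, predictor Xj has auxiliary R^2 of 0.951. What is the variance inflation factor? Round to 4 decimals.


Using VIF = 1/(1 - R^2_j):
1 - 0.951 = 0.049.
VIF = 20.4082.

20.4082


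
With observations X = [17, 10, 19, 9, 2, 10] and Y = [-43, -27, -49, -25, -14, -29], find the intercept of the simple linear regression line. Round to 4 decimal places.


Compute b1 = -2.0705 from the OLS formula.
With xbar = 11.1667 and ybar = -31.1667, the intercept is:
b0 = -31.1667 - -2.0705 * 11.1667 = -8.0464.

-8.0464


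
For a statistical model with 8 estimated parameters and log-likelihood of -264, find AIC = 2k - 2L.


Compute:
2k = 2*8 = 16.
-2*loglik = -2*(-264) = 528.
AIC = 16 + 528 = 544.

544


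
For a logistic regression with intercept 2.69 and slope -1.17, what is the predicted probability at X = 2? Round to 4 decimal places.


z = 2.69 + -1.17 * 2 = 0.3500.
Sigmoid: P = 1 / (1 + exp(-0.3500)) = 0.5866.

0.5866


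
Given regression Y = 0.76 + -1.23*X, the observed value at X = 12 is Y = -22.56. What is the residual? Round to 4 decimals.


Predicted = 0.76 + -1.23 * 12 = -14.0000.
Residual = -22.56 - -14.0000 = -8.5600.

-8.5600


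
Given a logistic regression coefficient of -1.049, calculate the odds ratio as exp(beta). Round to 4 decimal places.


exp(-1.049) = 0.3503.
So the odds ratio is 0.3503.

0.3503


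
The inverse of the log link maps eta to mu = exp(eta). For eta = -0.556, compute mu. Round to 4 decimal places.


Apply the inverse link:
mu = e^-0.556 = 0.5735.

0.5735


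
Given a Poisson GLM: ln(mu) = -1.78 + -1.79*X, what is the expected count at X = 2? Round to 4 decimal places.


Compute eta = -1.78 + -1.79 * 2 = -5.3600.
Apply inverse link: mu = e^-5.3600 = 0.0047.

0.0047


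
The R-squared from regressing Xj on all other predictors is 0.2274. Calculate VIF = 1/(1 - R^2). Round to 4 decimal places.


Denominator: 1 - 0.2274 = 0.7726.
VIF = 1 / 0.7726 = 1.2943.

1.2943


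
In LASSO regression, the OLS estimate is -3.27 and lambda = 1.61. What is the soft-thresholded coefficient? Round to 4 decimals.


Absolute value: |-3.27| = 3.27.
Compare to lambda = 1.61.
Since |beta| > lambda, coefficient = sign(beta)*(|beta| - lambda) = -1.6600.

-1.6600


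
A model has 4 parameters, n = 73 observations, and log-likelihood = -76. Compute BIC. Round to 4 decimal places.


Compute k*ln(n) = 4*ln(73) = 4*4.290459 = 17.161836.
Then -2*loglik = 152.
BIC = 17.161836 + 152 = 169.161836, which rounds to 169.1618.

169.1618


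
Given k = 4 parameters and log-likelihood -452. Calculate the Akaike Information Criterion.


AIC = 2*4 - 2*(-452).
= 8 + 904 = 912.

912


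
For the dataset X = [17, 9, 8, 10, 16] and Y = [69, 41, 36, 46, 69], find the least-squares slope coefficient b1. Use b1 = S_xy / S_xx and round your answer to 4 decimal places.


First compute the means: xbar = 12.0000, ybar = 52.2000.
Then S_xx = sum((xi - xbar)^2) = 70.0000.
S_xy = sum((xi - xbar)(yi - ybar)) = 262.0000.
b1 = S_xy / S_xx = 262.0000 / 70.0000 = 3.7429.

3.7429


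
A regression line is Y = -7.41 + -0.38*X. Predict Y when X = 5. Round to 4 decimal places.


Plug X = 5 into Y = -7.41 + -0.38*X:
Y = -7.41 + -1.9000 = -9.3100.

-9.3100


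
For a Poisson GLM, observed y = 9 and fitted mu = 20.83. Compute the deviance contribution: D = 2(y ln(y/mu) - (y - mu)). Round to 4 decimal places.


y/mu = 9/20.83 = 0.432069 (approx.), and ln(9/20.83) = -0.839170.
y * ln(y/mu) = 9 * -0.839170 = -7.552530.
y - mu = -11.83.
D = 2 * (-7.552530 - -11.83) = 8.554940, which rounds to 8.5549.

8.5549


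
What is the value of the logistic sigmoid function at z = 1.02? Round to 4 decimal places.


First, exp(-1.0200) = 0.3606.
Then sigma(z) = 1/(1 + 0.3606) = 0.7350.

0.7350


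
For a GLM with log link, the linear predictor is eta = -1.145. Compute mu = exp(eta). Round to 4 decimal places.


Apply the inverse link:
mu = e^-1.145 = 0.3182.

0.3182


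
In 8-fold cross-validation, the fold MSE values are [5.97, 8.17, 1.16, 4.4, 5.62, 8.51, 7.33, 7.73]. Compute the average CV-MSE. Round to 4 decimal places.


Sum of fold MSEs = 48.8900.
Average = 48.8900 / 8 = 6.1113.

6.1113


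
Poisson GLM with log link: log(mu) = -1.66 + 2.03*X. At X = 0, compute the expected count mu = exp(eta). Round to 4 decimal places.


Linear predictor: eta = -1.66 + (2.03)(0) = -1.6600.
Expected count: mu = exp(-1.6600) = 0.1901.

0.1901


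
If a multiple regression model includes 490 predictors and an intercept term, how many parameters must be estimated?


Each predictor gets one coefficient, plus one intercept.
Total parameters = 490 + 1 = 491.

491


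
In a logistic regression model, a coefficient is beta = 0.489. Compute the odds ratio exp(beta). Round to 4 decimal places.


exp(0.489) = 1.6307.
So the odds ratio is 1.6307.

1.6307


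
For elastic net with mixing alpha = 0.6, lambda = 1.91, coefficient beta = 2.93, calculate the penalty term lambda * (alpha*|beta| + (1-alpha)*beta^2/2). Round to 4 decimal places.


alpha * |beta| = 0.6 * 2.93 = 1.7580.
(1-alpha) * beta^2/2 = 0.4 * 8.5849/2 = 1.7170.
Total = 1.91 * (1.7580 + 1.7170) = 6.6372.

6.6372


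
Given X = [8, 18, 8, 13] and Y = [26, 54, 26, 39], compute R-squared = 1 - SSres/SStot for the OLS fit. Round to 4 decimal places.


The fitted line is Y = 3.5636 + 2.7818*X.
SSres = 0.7273, SStot = 532.7500.
R^2 = 1 - SSres/SStot = 0.9986.

0.9986


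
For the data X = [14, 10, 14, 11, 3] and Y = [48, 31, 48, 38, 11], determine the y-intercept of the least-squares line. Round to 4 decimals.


First find the slope: b1 = 3.3818.
Means: xbar = 10.4000, ybar = 35.2000.
b0 = ybar - b1 * xbar = 35.2000 - 3.3818 * 10.4000 = 0.0296.

0.0296


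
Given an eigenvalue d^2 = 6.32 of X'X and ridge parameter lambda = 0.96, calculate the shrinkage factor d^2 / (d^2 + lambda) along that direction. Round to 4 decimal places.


Denominator = d^2 + lambda = 6.32 + 0.96 = 7.2800.
Shrinkage = 6.32 / 7.2800 = 0.8681.

0.8681


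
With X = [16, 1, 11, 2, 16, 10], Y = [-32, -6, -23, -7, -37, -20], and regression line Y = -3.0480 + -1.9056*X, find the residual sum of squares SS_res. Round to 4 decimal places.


For each point, residual = actual - predicted.
Residuals: [1.5376, -1.0464, 1.0096, -0.1408, -3.4624, 2.1040].
Sum of squared residuals = 20.9133.

20.9133


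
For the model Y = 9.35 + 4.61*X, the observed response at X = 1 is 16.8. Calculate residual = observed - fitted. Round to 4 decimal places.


Predicted = 9.35 + 4.61 * 1 = 13.9600.
Residual = 16.8 - 13.9600 = 2.8400.

2.8400


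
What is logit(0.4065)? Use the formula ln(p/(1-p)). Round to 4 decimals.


The odds are p/(1-p) = 0.4065 / 0.5935 = 0.6849.
logit(p) = ln(0.6849) = -0.3785.

-0.3785


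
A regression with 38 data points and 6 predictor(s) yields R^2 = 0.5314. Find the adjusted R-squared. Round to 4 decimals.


Plug in: Adj R^2 = 1 - (1 - 0.5314) * 37/31.
= 1 - 0.4686 * 37/31
= 1 - 17.3382 / 31
= 1 - 0.5593 = 0.4407.

0.4407


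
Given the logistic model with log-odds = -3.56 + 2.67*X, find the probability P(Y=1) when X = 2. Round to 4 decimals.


z = -3.56 + 2.67 * 2 = 1.7800.
Sigmoid: P = 1 / (1 + exp(-1.7800)) = 0.8557.

0.8557


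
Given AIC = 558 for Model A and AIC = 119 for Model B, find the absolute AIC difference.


|AIC_A - AIC_B| = |558 - 119| = 439.
Model B is preferred (lower AIC).

439


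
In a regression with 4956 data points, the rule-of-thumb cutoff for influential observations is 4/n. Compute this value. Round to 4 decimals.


Cook's distance cutoff = 4/n = 4/4956.
= 0.0008.

0.0008


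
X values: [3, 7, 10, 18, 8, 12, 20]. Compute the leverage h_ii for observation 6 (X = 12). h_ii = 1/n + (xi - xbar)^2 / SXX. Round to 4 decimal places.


Mean of X: xbar = 11.1429.
SXX = 220.8571.
For X = 12: h = 1/7 + (12 - 11.1429)^2/220.8571 = 0.1462.

0.1462


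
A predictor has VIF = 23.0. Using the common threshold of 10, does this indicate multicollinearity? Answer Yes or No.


The threshold is 10.
VIF = 23.0 is >= 10.
Multicollinearity indication: Yes.

Yes


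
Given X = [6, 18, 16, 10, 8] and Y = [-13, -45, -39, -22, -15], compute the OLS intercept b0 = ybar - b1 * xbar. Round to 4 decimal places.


First find the slope: b1 = -2.7761.
Means: xbar = 11.6000, ybar = -26.8000.
b0 = ybar - b1 * xbar = -26.8000 - -2.7761 * 11.6000 = 5.4030.

5.4030


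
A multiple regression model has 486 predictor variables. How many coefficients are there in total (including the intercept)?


Including the intercept, the model has 486 predictor coefficients + 1 intercept.
Total = 487.

487


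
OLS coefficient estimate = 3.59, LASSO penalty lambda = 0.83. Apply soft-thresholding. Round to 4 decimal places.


Check: |3.59| = 3.59 vs lambda = 0.83.
Since |beta| > lambda, coefficient = sign(beta)*(|beta| - lambda) = 2.7600.
Soft-thresholded coefficient = 2.7600.

2.7600


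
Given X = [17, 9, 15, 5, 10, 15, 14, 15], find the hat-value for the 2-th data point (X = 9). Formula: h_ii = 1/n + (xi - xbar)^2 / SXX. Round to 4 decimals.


n = 8, xbar = 12.5000.
SXX = sum((xi - xbar)^2) = 116.0000.
h = 1/8 + (9 - 12.5000)^2 / 116.0000 = 0.2306.

0.2306


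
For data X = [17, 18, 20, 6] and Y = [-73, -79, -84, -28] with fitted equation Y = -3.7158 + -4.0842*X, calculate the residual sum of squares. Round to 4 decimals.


For each point, residual = actual - predicted.
Residuals: [0.1472, -1.7686, 1.3998, 0.2210].
Sum of squared residuals = 5.1579.

5.1579


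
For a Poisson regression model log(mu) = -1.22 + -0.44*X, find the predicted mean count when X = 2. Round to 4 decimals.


Linear predictor: eta = -1.22 + (-0.44)(2) = -2.1000.
Expected count: mu = exp(-2.1000) = 0.1225.

0.1225


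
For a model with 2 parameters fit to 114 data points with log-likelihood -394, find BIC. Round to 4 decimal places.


Compute k*ln(n) = 2*ln(114) = 2*4.736198 = 9.472396.
Then -2*loglik = 788.
BIC = 9.472396 + 788 = 797.472396, which rounds to 797.4724.

797.4724


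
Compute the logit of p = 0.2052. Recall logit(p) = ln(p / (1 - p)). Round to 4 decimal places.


1 - p = 0.7948.
p/(1-p) = 0.2582.
logit = ln(0.2582) = -1.3541.

-1.3541


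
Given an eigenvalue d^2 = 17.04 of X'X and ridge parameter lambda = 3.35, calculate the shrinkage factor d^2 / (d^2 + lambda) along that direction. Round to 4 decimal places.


Denominator = d^2 + lambda = 17.04 + 3.35 = 20.3900.
Shrinkage = 17.04 / 20.3900 = 0.8357.

0.8357


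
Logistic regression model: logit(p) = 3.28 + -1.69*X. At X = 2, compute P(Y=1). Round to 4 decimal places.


Linear predictor: z = 3.28 + -1.69 * 2 = -0.1000.
P = 1/(1 + exp(0.1000)) = 1/(1 + 1.1052) = 0.4750.

0.4750


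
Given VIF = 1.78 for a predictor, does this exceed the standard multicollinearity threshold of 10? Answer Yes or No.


Compare VIF = 1.78 to the threshold of 10.
1.78 < 10, so the answer is No.

No


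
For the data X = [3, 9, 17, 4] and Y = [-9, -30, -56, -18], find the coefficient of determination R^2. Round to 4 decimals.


Fit the OLS line: b0 = -2.1222, b1 = -3.1670.
SSres = 17.5764.
SStot = 1248.7500.
R^2 = 1 - 17.5764/1248.7500 = 0.9859.

0.9859


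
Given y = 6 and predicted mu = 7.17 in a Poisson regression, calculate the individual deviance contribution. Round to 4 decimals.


First: ln(6/7.17) = -0.178146.
Then: 6 * -0.178146 = -1.068876.
y - mu = 6 - 7.17 = -1.17.
D = 2(-1.068876 - -1.17) = 0.202248, which rounds to 0.2022.

0.2022


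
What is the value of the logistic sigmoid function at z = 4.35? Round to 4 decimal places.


Compute exp(-4.3500) = 0.0129.
Sigmoid = 1 / (1 + 0.0129) = 1 / 1.0129 = 0.9873.

0.9873


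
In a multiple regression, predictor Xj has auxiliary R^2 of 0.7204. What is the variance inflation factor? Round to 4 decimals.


VIF = 1 / (1 - 0.7204).
= 1 / 0.2796 = 3.5765.

3.5765


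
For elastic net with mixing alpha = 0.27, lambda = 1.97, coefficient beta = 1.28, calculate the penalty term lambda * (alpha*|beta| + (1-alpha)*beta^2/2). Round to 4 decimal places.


L1 component = 0.27 * |1.28| = 0.3456.
L2 component = 0.73 * 1.28^2 / 2 = 0.5980.
Penalty = 1.97 * (0.3456 + 0.5980) = 1.97 * 0.9436 = 1.8589.

1.8589


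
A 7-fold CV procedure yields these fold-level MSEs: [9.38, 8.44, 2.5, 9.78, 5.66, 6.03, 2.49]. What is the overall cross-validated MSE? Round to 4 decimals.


Add all fold MSEs: 44.2800.
Divide by k = 7: 44.2800/7 = 6.3257.

6.3257


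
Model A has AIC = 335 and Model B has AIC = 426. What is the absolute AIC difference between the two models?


Compute |335 - 426| = 91.
Model A has the smaller AIC.

91


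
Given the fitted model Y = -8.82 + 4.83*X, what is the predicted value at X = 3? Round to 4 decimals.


Predicted value:
Y = -8.82 + (4.83)(3) = -8.82 + 14.4900 = 5.6700.

5.6700


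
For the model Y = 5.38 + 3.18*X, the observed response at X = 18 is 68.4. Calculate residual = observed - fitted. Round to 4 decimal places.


Compute yhat = 5.38 + (3.18)(18) = 62.6200.
Residual = actual - predicted = 68.4 - 62.6200 = 5.7800.

5.7800


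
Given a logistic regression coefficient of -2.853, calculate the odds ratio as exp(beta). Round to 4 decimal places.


The odds ratio is computed as:
OR = e^(-2.853) = 0.0577.

0.0577


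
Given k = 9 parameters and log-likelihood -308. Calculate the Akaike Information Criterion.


AIC = 2k - 2*loglik = 2(9) - 2(-308).
= 18 + 616 = 634.

634


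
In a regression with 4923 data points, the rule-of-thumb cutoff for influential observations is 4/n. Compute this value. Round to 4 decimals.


Using the rule of thumb:
Threshold = 4 / 4923 = 0.0008.

0.0008


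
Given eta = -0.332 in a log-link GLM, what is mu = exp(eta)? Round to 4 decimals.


The inverse log link gives:
mu = exp(-0.332) = 0.7175.

0.7175


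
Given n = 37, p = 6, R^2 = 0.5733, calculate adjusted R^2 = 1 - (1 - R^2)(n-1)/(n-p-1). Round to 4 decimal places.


Using the formula:
(1 - 0.5733) = 0.4267.
Multiply by 36/30: 0.4267 * 36 = 15.3612, then 15.3612 / 30 = 0.5120.
Adj R^2 = 1 - 0.5120 = 0.4880.

0.4880


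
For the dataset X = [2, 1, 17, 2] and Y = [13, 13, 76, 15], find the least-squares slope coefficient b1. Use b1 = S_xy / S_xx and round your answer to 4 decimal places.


Calculate xbar = 5.5000, ybar = 29.2500.
S_xx = 177.0000, S_xy = 717.5000.
Using b1 = S_xy / S_xx = 717.5000 / 177.0000, we get b1 = 4.0537.

4.0537


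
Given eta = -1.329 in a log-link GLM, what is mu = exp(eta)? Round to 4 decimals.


The inverse log link gives:
mu = exp(-1.329) = 0.2647.

0.2647


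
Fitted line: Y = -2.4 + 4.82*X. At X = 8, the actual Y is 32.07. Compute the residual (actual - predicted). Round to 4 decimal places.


Compute yhat = -2.4 + (4.82)(8) = 36.1600.
Residual = actual - predicted = 32.07 - 36.1600 = -4.0900.

-4.0900


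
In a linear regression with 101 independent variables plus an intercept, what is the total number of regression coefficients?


Each predictor gets one coefficient, plus one intercept.
Total parameters = 101 + 1 = 102.

102


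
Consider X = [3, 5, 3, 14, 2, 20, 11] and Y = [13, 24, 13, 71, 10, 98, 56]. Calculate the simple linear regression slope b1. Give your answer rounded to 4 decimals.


The sample means are xbar = 8.2857 and ybar = 40.7143.
Compute S_xx = 283.4286 and S_xy = 1426.5714.
Slope b1 = S_xy / S_xx = 1426.5714 / 283.4286 = 5.0333.

5.0333


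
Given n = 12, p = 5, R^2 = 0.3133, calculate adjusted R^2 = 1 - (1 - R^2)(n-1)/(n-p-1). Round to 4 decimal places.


Plug in: Adj R^2 = 1 - (1 - 0.3133) * 11/6.
= 1 - 0.6867 * 11/6
= 1 - 7.5537 / 6
= 1 - 1.2590 = -0.2590.

-0.2590


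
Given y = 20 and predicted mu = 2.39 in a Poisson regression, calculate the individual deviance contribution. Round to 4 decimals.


y/mu = 20/2.39 = 8.368201 (approx.), and ln(20/2.39) = 2.124439.
y * ln(y/mu) = 20 * 2.124439 = 42.488780.
y - mu = 17.61.
D = 2 * (42.488780 - 17.61) = 49.757560, which rounds to 49.7576.

49.7576


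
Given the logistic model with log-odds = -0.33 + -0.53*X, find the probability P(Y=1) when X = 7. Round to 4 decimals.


z = -0.33 + -0.53 * 7 = -4.0400.
Sigmoid: P = 1 / (1 + exp(4.0400)) = 0.0173.

0.0173


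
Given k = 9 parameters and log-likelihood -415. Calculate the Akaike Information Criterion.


AIC = 2k - 2*loglik = 2(9) - 2(-415).
= 18 + 830 = 848.

848


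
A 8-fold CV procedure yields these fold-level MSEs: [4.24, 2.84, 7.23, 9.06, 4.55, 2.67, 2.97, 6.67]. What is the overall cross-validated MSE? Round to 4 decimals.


Total MSE across folds = 40.2300.
CV-MSE = 40.2300/8 = 5.0288.

5.0288


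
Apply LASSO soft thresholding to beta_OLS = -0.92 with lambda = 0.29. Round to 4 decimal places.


Check: |-0.92| = 0.92 vs lambda = 0.29.
Since |beta| > lambda, coefficient = sign(beta)*(|beta| - lambda) = -0.6300.
Soft-thresholded coefficient = -0.6300.

-0.6300


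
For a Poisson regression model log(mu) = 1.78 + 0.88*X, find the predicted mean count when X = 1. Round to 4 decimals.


eta = 1.78 + 0.88 * 1 = 2.6600.
mu = exp(2.6600) = 14.2963.

14.2963


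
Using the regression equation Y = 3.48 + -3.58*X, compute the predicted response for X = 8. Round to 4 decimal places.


Plug X = 8 into Y = 3.48 + -3.58*X:
Y = 3.48 + -28.6400 = -25.1600.

-25.1600


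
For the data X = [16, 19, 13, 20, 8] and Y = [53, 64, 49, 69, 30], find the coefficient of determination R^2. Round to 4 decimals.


After computing the OLS fit (b0=6.0211, b1=3.0907):
SSres = 16.4198, SStot = 922.0000.
R^2 = 1 - 16.4198/922.0000 = 0.9822.

0.9822


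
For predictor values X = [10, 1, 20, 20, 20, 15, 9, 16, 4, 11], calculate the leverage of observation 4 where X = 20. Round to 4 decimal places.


Mean of X: xbar = 12.6000.
SXX = 412.4000.
For X = 20: h = 1/10 + (20 - 12.6000)^2/412.4000 = 0.2328.

0.2328


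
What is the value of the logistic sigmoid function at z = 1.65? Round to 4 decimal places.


Compute exp(-1.6500) = 0.1920.
Sigmoid = 1 / (1 + 0.1920) = 1 / 1.1920 = 0.8389.

0.8389


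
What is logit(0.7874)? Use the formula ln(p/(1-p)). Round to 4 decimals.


Compute the odds: 0.7874/0.2126 = 3.7037.
Take the natural log: ln(3.7037) = 1.3093.

1.3093


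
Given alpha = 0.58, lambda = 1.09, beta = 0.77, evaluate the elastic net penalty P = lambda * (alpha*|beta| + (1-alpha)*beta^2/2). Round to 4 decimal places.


Compute:
L1 = 0.58 * 0.77 = 0.4466.
L2 = 0.42 * 0.77^2 / 2 = 0.1245.
Penalty = 1.09 * (0.4466 + 0.1245) = 0.6225.

0.6225


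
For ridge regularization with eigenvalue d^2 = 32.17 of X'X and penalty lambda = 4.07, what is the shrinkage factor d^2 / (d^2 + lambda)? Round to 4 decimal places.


Compute the denominator: 32.17 + 4.07 = 36.2400.
Shrinkage factor = 32.17 / 36.2400 = 0.8877.

0.8877


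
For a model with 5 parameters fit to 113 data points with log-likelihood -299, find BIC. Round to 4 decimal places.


ln(113) = 4.727388.
k * ln(n) = 5 * 4.727388 = 23.636940.
-2L = 598.
BIC = 23.636940 + 598 = 621.636940, which rounds to 621.6369.

621.6369


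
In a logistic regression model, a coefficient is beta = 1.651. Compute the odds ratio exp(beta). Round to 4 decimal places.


Odds ratio = exp(beta) = exp(1.651).
= 5.2122.

5.2122


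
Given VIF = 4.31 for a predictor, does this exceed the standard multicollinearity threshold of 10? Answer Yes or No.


Check: VIF = 4.31 vs threshold = 10.
Since 4.31 < 10, the answer is No.

No


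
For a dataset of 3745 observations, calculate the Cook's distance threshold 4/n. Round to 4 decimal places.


Cook's distance cutoff = 4/n = 4/3745.
= 0.0011.

0.0011


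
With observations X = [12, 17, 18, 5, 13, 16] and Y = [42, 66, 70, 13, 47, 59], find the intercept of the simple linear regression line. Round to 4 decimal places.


The slope is b1 = 4.3744.
Sample means are xbar = 13.5000 and ybar = 49.5000.
Intercept: b0 = 49.5000 - (4.3744)(13.5000) = -9.5551.

-9.5551


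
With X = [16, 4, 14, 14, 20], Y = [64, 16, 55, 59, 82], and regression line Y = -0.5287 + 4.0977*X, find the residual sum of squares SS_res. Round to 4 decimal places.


For each point, residual = actual - predicted.
Residuals: [-1.0345, 0.1379, -1.8391, 2.1609, 0.5747].
Sum of squared residuals = 9.4713.

9.4713


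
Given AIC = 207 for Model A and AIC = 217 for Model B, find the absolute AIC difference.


Compute |207 - 217| = 10.
Model A has the smaller AIC.

10


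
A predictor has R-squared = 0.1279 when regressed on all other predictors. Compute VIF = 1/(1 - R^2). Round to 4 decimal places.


Using VIF = 1/(1 - R^2_j):
1 - 0.1279 = 0.8721.
VIF = 1.1467.

1.1467


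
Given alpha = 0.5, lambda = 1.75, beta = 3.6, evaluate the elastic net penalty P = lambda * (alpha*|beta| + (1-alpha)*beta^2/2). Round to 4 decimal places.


Compute:
L1 = 0.5 * 3.6 = 1.8000.
L2 = 0.5 * 3.6^2 / 2 = 3.2400.
Penalty = 1.75 * (1.8000 + 3.2400) = 8.8200.

8.8200


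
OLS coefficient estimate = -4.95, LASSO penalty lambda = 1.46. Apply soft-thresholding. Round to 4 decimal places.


Absolute value: |-4.95| = 4.95.
Compare to lambda = 1.46.
Since |beta| > lambda, coefficient = sign(beta)*(|beta| - lambda) = -3.4900.

-3.4900


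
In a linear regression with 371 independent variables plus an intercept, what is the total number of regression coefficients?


Total coefficients = number of predictors + 1 (for the intercept).
= 371 + 1 = 372.

372


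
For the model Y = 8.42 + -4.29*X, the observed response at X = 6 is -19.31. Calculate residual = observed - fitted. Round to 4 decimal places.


Compute yhat = 8.42 + (-4.29)(6) = -17.3200.
Residual = actual - predicted = -19.31 - -17.3200 = -1.9900.

-1.9900


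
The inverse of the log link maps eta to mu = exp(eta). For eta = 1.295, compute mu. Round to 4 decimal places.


The inverse log link gives:
mu = exp(1.295) = 3.6510.

3.6510


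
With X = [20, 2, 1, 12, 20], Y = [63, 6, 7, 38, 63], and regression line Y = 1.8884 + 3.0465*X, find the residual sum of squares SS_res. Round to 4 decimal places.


Compute predicted values, then residuals = yi - yhat_i.
Residuals: [0.1816, -1.9814, 2.0651, -0.4464, 0.1816].
SSres = sum(residual^2) = 8.4558.

8.4558


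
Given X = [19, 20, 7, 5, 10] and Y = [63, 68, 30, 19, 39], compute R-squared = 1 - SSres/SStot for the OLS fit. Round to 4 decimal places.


Fit the OLS line: b0 = 6.7013, b1 = 3.0409.
SSres = 18.4811.
SStot = 1782.8000.
R^2 = 1 - 18.4811/1782.8000 = 0.9896.

0.9896


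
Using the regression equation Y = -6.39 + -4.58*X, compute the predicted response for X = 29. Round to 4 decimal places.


Substitute X = 29 into the equation:
Y = -6.39 + -4.58 * 29 = -6.39 + -132.8200 = -139.2100.

-139.2100


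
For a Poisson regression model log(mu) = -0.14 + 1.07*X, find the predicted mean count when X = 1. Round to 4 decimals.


Compute eta = -0.14 + 1.07 * 1 = 0.9300.
Apply inverse link: mu = e^0.9300 = 2.5345.

2.5345


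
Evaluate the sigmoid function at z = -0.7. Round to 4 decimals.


exp(0.7000) = 2.0138.
1 + exp(-z) = 3.0138.
sigmoid = 1/3.0138 = 0.3318.

0.3318


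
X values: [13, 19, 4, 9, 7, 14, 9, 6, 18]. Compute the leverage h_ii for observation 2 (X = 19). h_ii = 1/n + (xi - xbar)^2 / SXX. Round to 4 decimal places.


Compute xbar = 11.0000 with n = 9 observations.
SXX = 224.0000.
Leverage = 1/9 + (19 - 11.0000)^2/224.0000 = 0.3968.

0.3968


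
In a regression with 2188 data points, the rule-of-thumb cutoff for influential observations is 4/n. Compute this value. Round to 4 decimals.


Using the rule of thumb:
Threshold = 4 / 2188 = 0.0018.

0.0018


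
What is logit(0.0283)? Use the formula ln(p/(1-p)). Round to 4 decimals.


1 - p = 0.9717.
p/(1-p) = 0.0291.
logit = ln(0.0291) = -3.5362.

-3.5362


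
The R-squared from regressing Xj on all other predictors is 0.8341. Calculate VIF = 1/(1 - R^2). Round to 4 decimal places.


VIF = 1 / (1 - 0.8341).
= 1 / 0.1659 = 6.0277.

6.0277


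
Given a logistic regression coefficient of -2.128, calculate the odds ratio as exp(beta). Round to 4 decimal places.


Odds ratio = exp(beta) = exp(-2.128).
= 0.1191.

0.1191


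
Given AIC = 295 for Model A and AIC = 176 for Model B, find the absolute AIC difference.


|AIC_A - AIC_B| = |295 - 176| = 119.
Model B is preferred (lower AIC).

119


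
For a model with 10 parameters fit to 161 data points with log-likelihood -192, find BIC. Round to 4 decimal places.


k * ln(n) = 10 * ln(161) = 10 * 5.081404 = 50.814040.
-2 * loglik = -2 * (-192) = 384.
BIC = 50.814040 + 384 = 434.814040, which rounds to 434.8140.

434.8140


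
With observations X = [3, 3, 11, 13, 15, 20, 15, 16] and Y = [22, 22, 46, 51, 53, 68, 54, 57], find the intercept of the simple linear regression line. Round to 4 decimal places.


The slope is b1 = 2.6794.
Sample means are xbar = 12.0000 and ybar = 46.6250.
Intercept: b0 = 46.6250 - (2.6794)(12.0000) = 14.4723.

14.4723


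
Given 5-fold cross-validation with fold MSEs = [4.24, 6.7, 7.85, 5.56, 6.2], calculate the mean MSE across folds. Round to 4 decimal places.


Add all fold MSEs: 30.5500.
Divide by k = 5: 30.5500/5 = 6.1100.

6.1100


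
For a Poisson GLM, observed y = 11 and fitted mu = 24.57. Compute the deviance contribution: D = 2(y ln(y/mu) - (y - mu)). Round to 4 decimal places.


First: ln(11/24.57) = -0.803631.
Then: 11 * -0.803631 = -8.839941.
y - mu = 11 - 24.57 = -13.57.
D = 2(-8.839941 - -13.57) = 9.460118, which rounds to 9.4601.

9.4601


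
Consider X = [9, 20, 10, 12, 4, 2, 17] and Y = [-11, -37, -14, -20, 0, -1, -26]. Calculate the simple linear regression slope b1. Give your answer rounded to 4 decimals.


The sample means are xbar = 10.5714 and ybar = -15.5714.
Compute S_xx = 251.7143 and S_xy = -510.7143.
Slope b1 = S_xy / S_xx = -510.7143 / 251.7143 = -2.0289.

-2.0289


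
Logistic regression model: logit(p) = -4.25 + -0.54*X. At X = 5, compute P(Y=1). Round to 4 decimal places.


Linear predictor: z = -4.25 + -0.54 * 5 = -6.9500.
P = 1/(1 + exp(6.9500)) = 1/(1 + 1043.1497) = 0.0010.

0.0010


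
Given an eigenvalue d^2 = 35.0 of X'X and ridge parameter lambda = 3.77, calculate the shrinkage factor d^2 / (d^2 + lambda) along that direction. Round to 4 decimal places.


d^2 + lambda = 35.0 + 3.77 = 38.7700.
Shrinkage factor = 35.0/38.7700 = 0.9028.

0.9028


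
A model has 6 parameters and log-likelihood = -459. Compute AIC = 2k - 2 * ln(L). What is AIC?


AIC = 2k - 2*loglik = 2(6) - 2(-459).
= 12 + 918 = 930.

930


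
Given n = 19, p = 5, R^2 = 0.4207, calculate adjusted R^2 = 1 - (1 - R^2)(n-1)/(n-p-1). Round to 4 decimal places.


Using the formula:
(1 - 0.4207) = 0.5793.
Multiply by 18/13: 0.5793 * 18 = 10.4274, then 10.4274 / 13 = 0.8021.
Adj R^2 = 1 - 0.8021 = 0.1979.

0.1979


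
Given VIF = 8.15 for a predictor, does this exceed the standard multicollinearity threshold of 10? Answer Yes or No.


The threshold is 10.
VIF = 8.15 is < 10.
Multicollinearity indication: No.

No


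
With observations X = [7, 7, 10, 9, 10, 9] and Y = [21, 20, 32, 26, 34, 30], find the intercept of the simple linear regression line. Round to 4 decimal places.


First find the slope: b1 = 4.1071.
Means: xbar = 8.6667, ybar = 27.1667.
b0 = ybar - b1 * xbar = 27.1667 - 4.1071 * 8.6667 = -8.4286.

-8.4286


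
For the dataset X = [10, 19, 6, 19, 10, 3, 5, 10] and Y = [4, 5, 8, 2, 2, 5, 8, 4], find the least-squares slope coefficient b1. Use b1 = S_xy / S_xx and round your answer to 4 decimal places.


Calculate xbar = 10.2500, ybar = 4.7500.
S_xx = 251.5000, S_xy = -53.5000.
Using b1 = S_xy / S_xx = -53.5000 / 251.5000, we get b1 = -0.2127.

-0.2127


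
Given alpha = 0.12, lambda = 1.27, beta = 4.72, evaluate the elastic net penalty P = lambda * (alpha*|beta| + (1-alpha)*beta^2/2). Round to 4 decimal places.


L1 component = 0.12 * |4.72| = 0.5664.
L2 component = 0.88 * 4.72^2 / 2 = 9.8025.
Penalty = 1.27 * (0.5664 + 9.8025) = 1.27 * 10.3689 = 13.1685.

13.1685


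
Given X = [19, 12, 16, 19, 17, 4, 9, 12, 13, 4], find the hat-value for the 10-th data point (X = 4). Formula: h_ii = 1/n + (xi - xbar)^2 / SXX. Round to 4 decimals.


n = 10, xbar = 12.5000.
SXX = sum((xi - xbar)^2) = 274.5000.
h = 1/10 + (4 - 12.5000)^2 / 274.5000 = 0.3632.

0.3632


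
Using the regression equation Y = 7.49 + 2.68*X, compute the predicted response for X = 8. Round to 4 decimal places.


Substitute X = 8 into the equation:
Y = 7.49 + 2.68 * 8 = 7.49 + 21.4400 = 28.9300.

28.9300


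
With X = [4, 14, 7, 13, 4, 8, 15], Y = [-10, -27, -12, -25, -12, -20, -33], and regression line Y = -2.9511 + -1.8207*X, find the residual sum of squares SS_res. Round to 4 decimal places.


Predicted values from Y = -2.9511 + -1.8207*X.
Residuals: [0.2339, 1.4409, 3.6960, 1.6202, -1.7661, -2.4833, -2.7384].
SSres = 35.2011.

35.2011


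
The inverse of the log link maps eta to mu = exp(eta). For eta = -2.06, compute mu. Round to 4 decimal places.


mu = exp(eta) = exp(-2.06).
= 0.1275.

0.1275


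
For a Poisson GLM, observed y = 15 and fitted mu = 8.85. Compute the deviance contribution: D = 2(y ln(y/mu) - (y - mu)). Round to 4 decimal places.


Compute y*ln(y/mu) = 15*ln(15/8.85) = 15*0.527633 = 7.914495.
y - mu = 6.15.
D = 2*(7.914495 - (6.15)) = 3.528990, which rounds to 3.5290.

3.5290


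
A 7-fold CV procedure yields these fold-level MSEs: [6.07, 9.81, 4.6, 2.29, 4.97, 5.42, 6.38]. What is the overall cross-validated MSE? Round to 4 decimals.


Sum of fold MSEs = 39.5400.
Average = 39.5400 / 7 = 5.6486.

5.6486


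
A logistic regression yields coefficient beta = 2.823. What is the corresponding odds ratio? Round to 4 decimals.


exp(2.823) = 16.8273.
So the odds ratio is 16.8273.

16.8273


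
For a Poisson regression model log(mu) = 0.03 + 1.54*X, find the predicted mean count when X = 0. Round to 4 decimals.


Compute eta = 0.03 + 1.54 * 0 = 0.0300.
Apply inverse link: mu = e^0.0300 = 1.0305.

1.0305


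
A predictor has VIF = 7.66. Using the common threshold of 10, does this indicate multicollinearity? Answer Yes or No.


The threshold is 10.
VIF = 7.66 is < 10.
Multicollinearity indication: No.

No


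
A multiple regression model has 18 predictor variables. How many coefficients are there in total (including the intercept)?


Including the intercept, the model has 18 predictor coefficients + 1 intercept.
Total = 19.

19


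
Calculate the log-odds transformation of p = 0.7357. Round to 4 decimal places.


Compute the odds: 0.7357/0.2643 = 2.7836.
Take the natural log: ln(2.7836) = 1.0237.

1.0237


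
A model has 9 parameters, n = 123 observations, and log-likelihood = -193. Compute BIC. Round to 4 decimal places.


k * ln(n) = 9 * ln(123) = 9 * 4.812184 = 43.309656.
-2 * loglik = -2 * (-193) = 386.
BIC = 43.309656 + 386 = 429.309656, which rounds to 429.3097.

429.3097


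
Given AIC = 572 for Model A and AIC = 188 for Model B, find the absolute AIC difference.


Compute |572 - 188| = 384.
Model B has the smaller AIC.

384


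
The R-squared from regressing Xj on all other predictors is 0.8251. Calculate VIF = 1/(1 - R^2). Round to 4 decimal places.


VIF = 1 / (1 - 0.8251).
= 1 / 0.1749 = 5.7176.

5.7176


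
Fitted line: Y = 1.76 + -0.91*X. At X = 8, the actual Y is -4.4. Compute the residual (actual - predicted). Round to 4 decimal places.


Compute yhat = 1.76 + (-0.91)(8) = -5.5200.
Residual = actual - predicted = -4.4 - -5.5200 = 1.1200.

1.1200


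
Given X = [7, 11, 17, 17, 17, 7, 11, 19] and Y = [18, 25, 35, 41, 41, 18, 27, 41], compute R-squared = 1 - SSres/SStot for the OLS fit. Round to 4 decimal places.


The fitted line is Y = 3.8043 + 2.0336*X.
SSres = 29.3150, SStot = 705.5000.
R^2 = 1 - SSres/SStot = 0.9584.

0.9584


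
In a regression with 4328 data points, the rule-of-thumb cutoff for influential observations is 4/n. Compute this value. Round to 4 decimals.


Using the rule of thumb:
Threshold = 4 / 4328 = 0.0009.

0.0009


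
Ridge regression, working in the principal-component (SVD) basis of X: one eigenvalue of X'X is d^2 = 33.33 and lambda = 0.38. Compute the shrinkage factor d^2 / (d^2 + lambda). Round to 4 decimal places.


Denominator = d^2 + lambda = 33.33 + 0.38 = 33.7100.
Shrinkage = 33.33 / 33.7100 = 0.9887.

0.9887


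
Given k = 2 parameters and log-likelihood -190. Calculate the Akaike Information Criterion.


AIC = 2k - 2*loglik = 2(2) - 2(-190).
= 4 + 380 = 384.

384


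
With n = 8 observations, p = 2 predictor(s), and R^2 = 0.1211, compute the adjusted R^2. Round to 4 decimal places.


Plug in: Adj R^2 = 1 - (1 - 0.1211) * 7/5.
= 1 - 0.8789 * 7/5
= 1 - 6.1523 / 5
= 1 - 1.2305 = -0.2305.

-0.2305


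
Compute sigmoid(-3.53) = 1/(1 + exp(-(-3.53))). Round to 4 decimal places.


First, exp(3.5300) = 34.1240.
Then sigma(z) = 1/(1 + 34.1240) = 0.0285.

0.0285


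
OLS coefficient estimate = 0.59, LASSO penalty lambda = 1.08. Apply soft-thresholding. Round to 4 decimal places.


Check: |0.59| = 0.59 vs lambda = 1.08.
Since |beta| <= lambda, the coefficient is set to 0.
Soft-thresholded coefficient = 0.0000.

0.0000


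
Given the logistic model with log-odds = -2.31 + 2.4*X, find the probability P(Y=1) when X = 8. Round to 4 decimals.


Linear predictor: z = -2.31 + 2.4 * 8 = 16.8900.
P = 1/(1 + exp(-16.8900)) = 1/(1 + 0.0000) = 1.0000.

1.0000


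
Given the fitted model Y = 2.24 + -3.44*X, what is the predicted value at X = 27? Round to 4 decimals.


Plug X = 27 into Y = 2.24 + -3.44*X:
Y = 2.24 + -92.8800 = -90.6400.

-90.6400


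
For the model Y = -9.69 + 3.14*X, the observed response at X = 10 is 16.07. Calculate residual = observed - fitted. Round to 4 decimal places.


Predicted = -9.69 + 3.14 * 10 = 21.7100.
Residual = 16.07 - 21.7100 = -5.6400.

-5.6400
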